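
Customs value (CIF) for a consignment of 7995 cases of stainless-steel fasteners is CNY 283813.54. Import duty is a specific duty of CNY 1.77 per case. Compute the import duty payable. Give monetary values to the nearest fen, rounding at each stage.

Import duty = 7995 × 1.77 = 14151.15

Import duty: CNY 14151.15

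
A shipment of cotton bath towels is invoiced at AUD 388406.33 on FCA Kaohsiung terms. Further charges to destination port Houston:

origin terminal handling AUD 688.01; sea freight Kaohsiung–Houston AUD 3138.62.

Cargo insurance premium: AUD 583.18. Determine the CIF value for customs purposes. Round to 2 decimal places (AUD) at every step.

CIF value: AUD 392816.14

CIF = FCA price + pre-shipment costs + freight + insurance
CIF = 388406.33 + 688.01 + 3138.62 + 583.18 = 392816.14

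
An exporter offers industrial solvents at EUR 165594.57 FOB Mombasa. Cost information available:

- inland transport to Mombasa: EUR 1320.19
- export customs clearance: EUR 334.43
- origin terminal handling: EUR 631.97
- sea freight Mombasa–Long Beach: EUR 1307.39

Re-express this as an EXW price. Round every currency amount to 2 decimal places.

EXW price: EUR 163307.98

Not relevant to the conversion: freight — on the buyer under both terms; not part of either seller's price.
From FOB to EXW, the seller no longer bears: inland to port, export clearance, origin terminal.
EXW price = 165594.57 − 1320.19 − 334.43 − 631.97 = 163307.98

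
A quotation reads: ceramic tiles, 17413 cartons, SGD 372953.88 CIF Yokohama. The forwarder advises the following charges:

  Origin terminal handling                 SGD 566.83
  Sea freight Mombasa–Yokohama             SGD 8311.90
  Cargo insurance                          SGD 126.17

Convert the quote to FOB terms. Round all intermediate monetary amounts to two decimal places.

FOB price: SGD 364515.81

Not relevant to the conversion: origin terminal — on the seller under both CIF and FOB; already in the CIF price and stays in the FOB price.
From CIF to FOB, the seller no longer bears: freight, insurance.
FOB price = 372953.88 − 8311.90 − 126.17 = 364515.81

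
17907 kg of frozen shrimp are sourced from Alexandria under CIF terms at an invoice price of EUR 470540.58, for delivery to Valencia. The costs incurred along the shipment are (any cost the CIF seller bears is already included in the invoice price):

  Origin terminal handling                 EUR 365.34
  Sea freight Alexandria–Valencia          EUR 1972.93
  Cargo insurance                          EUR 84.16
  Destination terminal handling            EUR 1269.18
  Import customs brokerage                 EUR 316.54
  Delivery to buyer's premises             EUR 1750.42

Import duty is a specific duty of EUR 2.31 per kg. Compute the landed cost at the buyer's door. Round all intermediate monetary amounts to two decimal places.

Total landed cost: EUR 515241.89

CIF: the seller pays costs through ocean freight and marine insurance to the destination port.
Already in the invoice (seller's account under CIF): origin terminal, freight, insurance — exclude.
The CIF price already equals the CIF value: 470540.58
Import duty = 17907 × 2.31 = 41365.17
Buyer bears: destination terminal 1269.18 + brokerage 316.54 + delivery 1750.42 + duty 41365.17 = 44701.31
Landed cost = invoice 470540.58 + 44701.31 = 515241.89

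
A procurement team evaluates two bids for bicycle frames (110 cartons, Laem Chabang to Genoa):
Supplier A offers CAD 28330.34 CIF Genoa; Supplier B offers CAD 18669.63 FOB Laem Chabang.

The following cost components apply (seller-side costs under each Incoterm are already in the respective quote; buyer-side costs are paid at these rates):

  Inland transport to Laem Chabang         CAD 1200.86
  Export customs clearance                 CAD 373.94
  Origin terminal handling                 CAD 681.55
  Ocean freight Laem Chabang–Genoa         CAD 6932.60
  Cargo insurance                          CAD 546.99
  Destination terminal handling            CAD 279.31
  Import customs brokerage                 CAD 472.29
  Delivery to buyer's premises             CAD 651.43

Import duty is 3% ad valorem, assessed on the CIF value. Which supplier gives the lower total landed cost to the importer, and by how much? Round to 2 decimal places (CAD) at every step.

Supplier A (CIF):
The CIF price already equals the CIF value: 28330.34
Import duty = 28330.34 × 3% = 849.91
Buyer bears (A): 279.31 + 472.29 + 651.43 = 1403.03
Landed cost (A) = invoice 28330.34 + 1403.03 + duty 849.91 = 30583.28
Supplier B (FOB):
CIF value = FOB price + freight + insurance = 18669.63 + 6932.60 + 546.99 = 26149.22
Import duty = 26149.22 × 3% = 784.48
Buyer bears (B): 6932.60 + 546.99 + 279.31 + 472.29 + 651.43 = 8882.62
Landed cost (B) = invoice 18669.63 + 8882.62 + duty 784.48 = 28336.73
Difference = |30583.28 − 28336.73| = 2246.55

Supplier B is cheaper by CAD 2246.55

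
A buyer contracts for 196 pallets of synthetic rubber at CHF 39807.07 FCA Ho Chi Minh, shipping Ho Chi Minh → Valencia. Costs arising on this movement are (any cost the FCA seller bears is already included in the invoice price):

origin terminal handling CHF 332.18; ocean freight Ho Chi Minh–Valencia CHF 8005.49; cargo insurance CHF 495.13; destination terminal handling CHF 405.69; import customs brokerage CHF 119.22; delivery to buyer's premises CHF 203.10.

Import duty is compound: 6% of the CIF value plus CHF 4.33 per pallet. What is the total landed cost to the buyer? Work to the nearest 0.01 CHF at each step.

Total landed cost: CHF 53134.95

FCA: the seller delivers export-cleared goods to the carrier; the buyer bears costs from that point.
CIF value = FCA price + origin terminal + freight + insurance = 39807.07 + 332.18 + 8005.49 + 495.13 = 48639.87
Ad valorem component: 48639.87 × 6% = 2918.39
Specific component: 196 × 4.33 = 848.68
Import duty = 2918.39 + 848.68 = 3767.07
Buyer bears: origin terminal 332.18 + freight 8005.49 + insurance 495.13 + destination terminal 405.69 + brokerage 119.22 + delivery 203.10 + duty 3767.07 = 13327.88
Landed cost = invoice 39807.07 + 13327.88 = 53134.95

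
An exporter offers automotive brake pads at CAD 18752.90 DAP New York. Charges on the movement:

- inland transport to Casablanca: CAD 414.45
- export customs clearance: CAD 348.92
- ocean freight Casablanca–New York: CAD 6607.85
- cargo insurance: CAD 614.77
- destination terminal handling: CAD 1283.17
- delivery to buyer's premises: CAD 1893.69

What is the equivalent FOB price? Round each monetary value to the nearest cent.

Not relevant to the conversion: inland to port, export clearance — on the seller under both DAP and FOB; already in the DAP price and stays in the FOB price.
From DAP to FOB, the seller no longer bears: freight, insurance, destination terminal, delivery.
FOB price = 18752.90 − 6607.85 − 614.77 − 1283.17 − 1893.69 = 8353.42

FOB price: CAD 8353.42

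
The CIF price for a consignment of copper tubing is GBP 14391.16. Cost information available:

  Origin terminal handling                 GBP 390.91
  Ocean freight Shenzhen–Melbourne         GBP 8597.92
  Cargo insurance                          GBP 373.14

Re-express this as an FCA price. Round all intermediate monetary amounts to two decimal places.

From CIF to FCA, the seller no longer bears: origin terminal, freight, insurance.
FCA price = 14391.16 − 390.91 − 8597.92 − 373.14 = 5029.19

FCA price: GBP 5029.19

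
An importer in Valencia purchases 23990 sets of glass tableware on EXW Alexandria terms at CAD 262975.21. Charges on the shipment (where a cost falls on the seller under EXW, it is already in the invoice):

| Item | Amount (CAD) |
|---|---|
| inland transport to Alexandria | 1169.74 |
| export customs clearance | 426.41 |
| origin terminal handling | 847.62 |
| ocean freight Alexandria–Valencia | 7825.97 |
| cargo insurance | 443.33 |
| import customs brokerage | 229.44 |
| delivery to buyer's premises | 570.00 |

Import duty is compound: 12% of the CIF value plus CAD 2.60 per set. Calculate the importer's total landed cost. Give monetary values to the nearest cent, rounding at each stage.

Total landed cost: CAD 369704.31

EXW: the seller makes goods available at their premises; the buyer bears all onward costs.
CIF value = EXW price + inland to port + export clearance + origin terminal + freight + insurance = 262975.21 + 1169.74 + 426.41 + 847.62 + 7825.97 + 443.33 = 273688.28
Ad valorem component: 273688.28 × 12% = 32842.59
Specific component: 23990 × 2.60 = 62374.00
Import duty = 32842.59 + 62374.00 = 95216.59
Buyer bears: inland to port 1169.74 + export clearance 426.41 + origin terminal 847.62 + freight 7825.97 + insurance 443.33 + brokerage 229.44 + delivery 570.00 + duty 95216.59 = 106729.10
Landed cost = invoice 262975.21 + 106729.10 = 369704.31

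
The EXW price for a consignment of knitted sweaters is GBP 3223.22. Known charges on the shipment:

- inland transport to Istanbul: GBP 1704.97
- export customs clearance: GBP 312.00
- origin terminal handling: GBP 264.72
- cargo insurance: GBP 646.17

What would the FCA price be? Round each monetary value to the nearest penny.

FCA price: GBP 5240.19

Not relevant to the conversion: insurance, origin terminal — on the buyer under both terms; not part of either seller's price.
From EXW to FCA, the seller additionally bears: inland to port, export clearance.
FCA price = 3223.22 + 1704.97 + 312.00 = 5240.19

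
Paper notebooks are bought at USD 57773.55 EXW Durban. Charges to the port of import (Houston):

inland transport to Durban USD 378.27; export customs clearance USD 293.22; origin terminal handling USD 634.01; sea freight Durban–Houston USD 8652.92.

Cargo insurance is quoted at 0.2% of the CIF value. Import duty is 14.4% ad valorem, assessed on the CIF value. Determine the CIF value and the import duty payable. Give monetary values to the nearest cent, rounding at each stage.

CIF value: USD 67867.71; import duty: USD 9772.95

Let C be the CIF value. C = EXW price + pre-shipment costs + freight + 0.2% × C
C − 0.2% × C = 57773.55 + 378.27 + 293.22 + 634.01 + 8652.92
0.998 × C = 67731.97
C = 67731.97 / 0.998 = 67867.71
Insurance premium = 0.2% × 67867.71 = 135.74
Import duty = 67867.71 × 14.4% = 9772.95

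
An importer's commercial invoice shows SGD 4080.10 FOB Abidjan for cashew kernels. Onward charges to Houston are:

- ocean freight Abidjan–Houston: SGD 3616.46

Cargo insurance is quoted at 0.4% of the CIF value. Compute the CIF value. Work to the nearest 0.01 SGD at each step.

CIF value: SGD 7727.47

Let C be the CIF value. C = FOB price + freight + 0.4% × C
C − 0.4% × C = 4080.10 + 3616.46
0.996 × C = 7696.56
C = 7696.56 / 0.996 = 7727.47
Insurance premium = 0.4% × 7727.47 = 30.91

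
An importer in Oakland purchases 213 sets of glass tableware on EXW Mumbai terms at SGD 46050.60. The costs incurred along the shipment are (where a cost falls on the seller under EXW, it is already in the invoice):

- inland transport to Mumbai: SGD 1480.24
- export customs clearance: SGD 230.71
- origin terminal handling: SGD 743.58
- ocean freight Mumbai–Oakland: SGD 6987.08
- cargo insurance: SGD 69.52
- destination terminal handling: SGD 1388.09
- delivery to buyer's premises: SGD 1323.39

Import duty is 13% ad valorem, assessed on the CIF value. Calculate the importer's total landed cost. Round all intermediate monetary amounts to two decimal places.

EXW: the seller makes goods available at their premises; the buyer bears all onward costs.
CIF value = EXW price + inland to port + export clearance + origin terminal + freight + insurance = 46050.60 + 1480.24 + 230.71 + 743.58 + 6987.08 + 69.52 = 55561.73
Import duty = 55561.73 × 13% = 7223.02
Buyer bears: inland to port 1480.24 + export clearance 230.71 + origin terminal 743.58 + freight 6987.08 + insurance 69.52 + destination terminal 1388.09 + delivery 1323.39 + duty 7223.02 = 19445.63
Landed cost = invoice 46050.60 + 19445.63 = 65496.23

Total landed cost: SGD 65496.23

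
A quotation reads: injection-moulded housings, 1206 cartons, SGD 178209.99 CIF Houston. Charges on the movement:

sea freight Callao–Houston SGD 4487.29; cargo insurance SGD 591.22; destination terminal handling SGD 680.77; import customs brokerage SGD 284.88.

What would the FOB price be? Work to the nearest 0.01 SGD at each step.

Not relevant to the conversion: brokerage, destination terminal — on the buyer under both terms; not part of either seller's price.
From CIF to FOB, the seller no longer bears: freight, insurance.
FOB price = 178209.99 − 4487.29 − 591.22 = 173131.48

FOB price: SGD 173131.48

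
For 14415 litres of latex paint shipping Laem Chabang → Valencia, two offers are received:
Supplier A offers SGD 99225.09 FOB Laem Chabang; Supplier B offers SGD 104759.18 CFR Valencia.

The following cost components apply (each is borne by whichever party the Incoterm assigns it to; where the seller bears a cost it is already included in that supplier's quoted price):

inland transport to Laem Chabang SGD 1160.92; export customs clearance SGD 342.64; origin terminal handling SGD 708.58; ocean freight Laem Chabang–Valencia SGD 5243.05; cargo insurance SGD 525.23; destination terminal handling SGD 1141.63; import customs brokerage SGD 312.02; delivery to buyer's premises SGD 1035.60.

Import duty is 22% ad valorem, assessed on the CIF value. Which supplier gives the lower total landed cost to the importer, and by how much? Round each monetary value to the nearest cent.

Supplier A is cheaper by SGD 355.07

Supplier A (FOB):
CIF value = FOB price + freight + insurance = 99225.09 + 5243.05 + 525.23 = 104993.37
Import duty = 104993.37 × 22% = 23098.54
Buyer bears (A): 5243.05 + 525.23 + 1141.63 + 312.02 + 1035.60 = 8257.53
Landed cost (A) = invoice 99225.09 + 8257.53 + duty 23098.54 = 130581.16
Supplier B (CFR):
CIF value = CFR price + insurance = 104759.18 + 525.23 = 105284.41
Import duty = 105284.41 × 22% = 23162.57
Buyer bears (B): 525.23 + 1141.63 + 312.02 + 1035.60 = 3014.48
Landed cost (B) = invoice 104759.18 + 3014.48 + duty 23162.57 = 130936.23
Difference = |130581.16 − 130936.23| = 355.07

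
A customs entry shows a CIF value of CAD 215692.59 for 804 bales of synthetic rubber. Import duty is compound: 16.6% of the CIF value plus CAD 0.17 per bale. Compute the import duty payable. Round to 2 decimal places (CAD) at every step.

Ad valorem component: 215692.59 × 16.6% = 35804.97
Specific component: 804 × 0.17 = 136.68
Import duty = 35804.97 + 136.68 = 35941.65

Import duty: CAD 35941.65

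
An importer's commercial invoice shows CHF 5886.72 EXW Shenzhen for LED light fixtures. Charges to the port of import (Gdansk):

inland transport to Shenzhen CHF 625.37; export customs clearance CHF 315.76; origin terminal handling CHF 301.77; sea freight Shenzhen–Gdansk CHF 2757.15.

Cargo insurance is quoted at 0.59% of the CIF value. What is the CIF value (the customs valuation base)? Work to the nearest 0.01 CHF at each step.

CIF value: CHF 9945.45

Let C be the CIF value. C = EXW price + pre-shipment costs + freight + 0.59% × C
C − 0.59% × C = 5886.72 + 625.37 + 315.76 + 301.77 + 2757.15
0.9941 × C = 9886.77
C = 9886.77 / 0.9941 = 9945.45
Insurance premium = 0.59% × 9945.45 = 58.68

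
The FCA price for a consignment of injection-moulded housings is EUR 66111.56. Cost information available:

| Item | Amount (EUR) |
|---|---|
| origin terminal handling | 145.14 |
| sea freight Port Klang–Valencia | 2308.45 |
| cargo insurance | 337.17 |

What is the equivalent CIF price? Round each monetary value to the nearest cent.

CIF price: EUR 68902.32

From FCA to CIF, the seller additionally bears: origin terminal, freight, insurance.
CIF price = 66111.56 + 145.14 + 2308.45 + 337.17 = 68902.32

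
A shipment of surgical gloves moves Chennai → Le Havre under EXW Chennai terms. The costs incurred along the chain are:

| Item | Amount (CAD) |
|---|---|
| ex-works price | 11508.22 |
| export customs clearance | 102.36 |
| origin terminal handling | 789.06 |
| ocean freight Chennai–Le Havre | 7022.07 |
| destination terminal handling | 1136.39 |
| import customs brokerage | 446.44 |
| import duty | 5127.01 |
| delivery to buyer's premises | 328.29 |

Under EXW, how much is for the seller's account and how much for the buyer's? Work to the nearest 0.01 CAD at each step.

Seller: CAD 11508.22; buyer: CAD 14951.62

EXW: the seller makes goods available at their premises; the buyer bears all onward costs.
Seller's account: goods 11508.22 = 11508.22
Buyer's account: export clearance 102.36 + origin terminal 789.06 + freight 7022.07 + destination terminal 1136.39 + brokerage 446.44 + duty 5127.01 + delivery 328.29 = 14951.62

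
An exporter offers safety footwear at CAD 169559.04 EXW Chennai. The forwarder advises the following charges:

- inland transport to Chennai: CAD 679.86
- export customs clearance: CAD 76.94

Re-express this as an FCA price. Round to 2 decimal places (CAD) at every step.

FCA price: CAD 170315.84

From EXW to FCA, the seller additionally bears: inland to port, export clearance.
FCA price = 169559.04 + 679.86 + 76.94 = 170315.84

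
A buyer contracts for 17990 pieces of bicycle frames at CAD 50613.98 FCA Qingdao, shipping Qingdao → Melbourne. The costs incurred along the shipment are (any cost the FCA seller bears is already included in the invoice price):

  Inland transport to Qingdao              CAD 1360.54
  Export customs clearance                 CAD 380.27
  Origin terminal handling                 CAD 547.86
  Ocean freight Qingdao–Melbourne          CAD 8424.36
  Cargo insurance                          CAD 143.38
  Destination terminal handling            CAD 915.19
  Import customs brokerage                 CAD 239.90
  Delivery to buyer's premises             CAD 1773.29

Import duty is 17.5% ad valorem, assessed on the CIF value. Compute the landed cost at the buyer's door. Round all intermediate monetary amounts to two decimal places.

Total landed cost: CAD 73110.64

FCA: the seller delivers export-cleared goods to the carrier; the buyer bears costs from that point.
Already in the invoice (seller's account under FCA): inland to port, export clearance — exclude.
CIF value = FCA price + origin terminal + freight + insurance = 50613.98 + 547.86 + 8424.36 + 143.38 = 59729.58
Import duty = 59729.58 × 17.5% = 10452.68
Buyer bears: origin terminal 547.86 + freight 8424.36 + insurance 143.38 + destination terminal 915.19 + brokerage 239.90 + delivery 1773.29 + duty 10452.68 = 22496.66
Landed cost = invoice 50613.98 + 22496.66 = 73110.64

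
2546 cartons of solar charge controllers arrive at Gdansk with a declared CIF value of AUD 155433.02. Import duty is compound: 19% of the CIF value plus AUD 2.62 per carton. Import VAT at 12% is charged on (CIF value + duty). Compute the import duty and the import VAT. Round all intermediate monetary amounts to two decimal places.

Import duty: AUD 36202.79; import VAT: AUD 22996.30

Ad valorem component: 155433.02 × 19% = 29532.27
Specific component: 2546 × 2.62 = 6670.52
Import duty = 29532.27 + 6670.52 = 36202.79
VAT base = CIF + duty = 155433.02 + 36202.79 = 191635.81
Import VAT = 191635.81 × 12% = 22996.30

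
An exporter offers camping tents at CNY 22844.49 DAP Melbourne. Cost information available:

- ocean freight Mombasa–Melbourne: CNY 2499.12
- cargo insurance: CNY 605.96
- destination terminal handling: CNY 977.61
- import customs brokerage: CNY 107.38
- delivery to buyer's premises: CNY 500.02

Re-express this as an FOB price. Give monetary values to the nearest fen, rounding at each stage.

Not relevant to the conversion: brokerage — on the buyer under both terms; not part of either seller's price.
From DAP to FOB, the seller no longer bears: freight, insurance, destination terminal, delivery.
FOB price = 22844.49 − 2499.12 − 605.96 − 977.61 − 500.02 = 18261.78

FOB price: CNY 18261.78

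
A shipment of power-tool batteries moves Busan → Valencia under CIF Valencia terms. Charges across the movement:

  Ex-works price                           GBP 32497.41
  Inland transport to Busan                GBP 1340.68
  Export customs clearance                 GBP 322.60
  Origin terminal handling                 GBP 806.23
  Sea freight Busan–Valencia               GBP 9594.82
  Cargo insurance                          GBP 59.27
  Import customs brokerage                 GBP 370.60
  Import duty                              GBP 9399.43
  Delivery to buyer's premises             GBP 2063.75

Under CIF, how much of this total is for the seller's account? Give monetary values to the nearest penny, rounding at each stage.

Seller's account: GBP 44621.01

CIF: the seller pays costs through ocean freight and marine insurance to the destination port.
Seller's account: goods 32497.41 + inland to port 1340.68 + export clearance 322.60 + origin terminal 806.23 + freight 9594.82 + insurance 59.27 = 44621.01
Buyer's account: brokerage 370.60 + duty 9399.43 + delivery 2063.75 = 11833.78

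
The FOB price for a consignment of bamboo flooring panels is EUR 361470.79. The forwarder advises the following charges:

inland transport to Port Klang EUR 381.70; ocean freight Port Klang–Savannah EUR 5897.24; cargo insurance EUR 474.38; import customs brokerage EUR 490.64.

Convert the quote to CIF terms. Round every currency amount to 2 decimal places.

CIF price: EUR 367842.41

Not relevant to the conversion: inland to port — on the seller under both FOB and CIF; already in the FOB price and stays in the CIF price. brokerage — on the buyer under both terms; not part of either seller's price.
From FOB to CIF, the seller additionally bears: freight, insurance.
CIF price = 361470.79 + 5897.24 + 474.38 = 367842.41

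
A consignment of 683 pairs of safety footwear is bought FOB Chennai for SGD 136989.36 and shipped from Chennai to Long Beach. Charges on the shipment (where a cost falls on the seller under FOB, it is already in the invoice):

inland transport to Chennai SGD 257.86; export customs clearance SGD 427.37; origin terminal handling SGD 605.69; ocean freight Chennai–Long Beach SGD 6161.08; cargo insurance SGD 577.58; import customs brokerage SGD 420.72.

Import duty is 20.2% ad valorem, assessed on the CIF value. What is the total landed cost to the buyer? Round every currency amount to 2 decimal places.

Total landed cost: SGD 173181.80

FOB: the seller bears costs until goods are on board at the origin port; the buyer bears freight, insurance and all costs thereafter.
Already in the invoice (seller's account under FOB): inland to port, export clearance, origin terminal — exclude.
CIF value = FOB price + freight + insurance = 136989.36 + 6161.08 + 577.58 = 143728.02
Import duty = 143728.02 × 20.2% = 29033.06
Buyer bears: freight 6161.08 + insurance 577.58 + brokerage 420.72 + duty 29033.06 = 36192.44
Landed cost = invoice 136989.36 + 36192.44 = 173181.80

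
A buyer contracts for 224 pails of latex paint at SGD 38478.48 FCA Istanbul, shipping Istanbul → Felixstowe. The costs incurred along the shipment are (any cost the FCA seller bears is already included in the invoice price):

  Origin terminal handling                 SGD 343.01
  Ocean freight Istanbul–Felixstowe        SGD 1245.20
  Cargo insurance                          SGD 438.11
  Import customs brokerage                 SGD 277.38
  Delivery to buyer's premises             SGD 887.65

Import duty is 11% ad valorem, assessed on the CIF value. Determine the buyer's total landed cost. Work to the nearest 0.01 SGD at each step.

FCA: the seller delivers export-cleared goods to the carrier; the buyer bears costs from that point.
CIF value = FCA price + origin terminal + freight + insurance = 38478.48 + 343.01 + 1245.20 + 438.11 = 40504.80
Import duty = 40504.80 × 11% = 4455.53
Buyer bears: origin terminal 343.01 + freight 1245.20 + insurance 438.11 + brokerage 277.38 + delivery 887.65 + duty 4455.53 = 7646.88
Landed cost = invoice 38478.48 + 7646.88 = 46125.36

Total landed cost: SGD 46125.36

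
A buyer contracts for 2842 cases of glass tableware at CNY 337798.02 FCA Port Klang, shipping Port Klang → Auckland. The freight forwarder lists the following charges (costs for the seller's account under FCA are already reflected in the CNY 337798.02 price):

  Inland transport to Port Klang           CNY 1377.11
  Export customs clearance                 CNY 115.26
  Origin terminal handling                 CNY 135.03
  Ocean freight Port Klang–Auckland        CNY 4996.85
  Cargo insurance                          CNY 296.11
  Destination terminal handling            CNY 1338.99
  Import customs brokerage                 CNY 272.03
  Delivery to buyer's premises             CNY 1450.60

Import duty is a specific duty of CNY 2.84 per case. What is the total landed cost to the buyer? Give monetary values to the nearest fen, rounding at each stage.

Total landed cost: CNY 354358.91

FCA: the seller delivers export-cleared goods to the carrier; the buyer bears costs from that point.
Already in the invoice (seller's account under FCA): inland to port, export clearance — exclude.
CIF value = FCA price + origin terminal + freight + insurance = 337798.02 + 135.03 + 4996.85 + 296.11 = 343226.01
Import duty = 2842 × 2.84 = 8071.28
Buyer bears: origin terminal 135.03 + freight 4996.85 + insurance 296.11 + destination terminal 1338.99 + brokerage 272.03 + delivery 1450.60 + duty 8071.28 = 16560.89
Landed cost = invoice 337798.02 + 16560.89 = 354358.91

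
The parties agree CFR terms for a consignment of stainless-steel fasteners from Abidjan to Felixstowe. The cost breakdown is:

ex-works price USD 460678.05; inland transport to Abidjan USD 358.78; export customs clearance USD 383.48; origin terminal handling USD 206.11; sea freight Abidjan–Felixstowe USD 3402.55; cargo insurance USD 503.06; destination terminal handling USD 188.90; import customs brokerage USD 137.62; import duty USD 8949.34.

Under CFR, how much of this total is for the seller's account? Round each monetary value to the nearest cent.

Seller's account: USD 465028.97

CFR: the seller pays costs through ocean freight to the destination port, but not insurance.
Seller's account: goods 460678.05 + inland to port 358.78 + export clearance 383.48 + origin terminal 206.11 + freight 3402.55 = 465028.97
Buyer's account: insurance 503.06 + destination terminal 188.90 + brokerage 137.62 + duty 8949.34 = 9778.92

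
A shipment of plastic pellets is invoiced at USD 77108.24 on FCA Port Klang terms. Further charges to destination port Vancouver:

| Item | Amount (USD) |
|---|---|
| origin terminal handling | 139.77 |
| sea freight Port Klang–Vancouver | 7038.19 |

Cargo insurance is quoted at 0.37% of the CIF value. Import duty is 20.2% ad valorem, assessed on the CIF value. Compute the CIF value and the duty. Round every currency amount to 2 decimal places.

Let C be the CIF value. C = FCA price + pre-shipment costs + freight + 0.37% × C
C − 0.37% × C = 77108.24 + 139.77 + 7038.19
0.9963 × C = 84286.20
C = 84286.20 / 0.9963 = 84599.22
Insurance premium = 0.37% × 84599.22 = 313.02
Import duty = 84599.22 × 20.2% = 17089.04

CIF value: USD 84599.22; import duty: USD 17089.04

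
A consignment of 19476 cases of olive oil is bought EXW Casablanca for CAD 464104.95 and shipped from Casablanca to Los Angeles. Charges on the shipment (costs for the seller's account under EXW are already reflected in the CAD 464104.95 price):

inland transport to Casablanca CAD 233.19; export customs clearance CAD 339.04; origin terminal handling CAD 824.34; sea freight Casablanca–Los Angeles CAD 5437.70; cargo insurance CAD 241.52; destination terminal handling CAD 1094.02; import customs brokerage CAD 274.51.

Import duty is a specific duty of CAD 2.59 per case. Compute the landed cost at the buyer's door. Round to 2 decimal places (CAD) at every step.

EXW: the seller makes goods available at their premises; the buyer bears all onward costs.
CIF value = EXW price + inland to port + export clearance + origin terminal + freight + insurance = 464104.95 + 233.19 + 339.04 + 824.34 + 5437.70 + 241.52 = 471180.74
Import duty = 19476 × 2.59 = 50442.84
Buyer bears: inland to port 233.19 + export clearance 339.04 + origin terminal 824.34 + freight 5437.70 + insurance 241.52 + destination terminal 1094.02 + brokerage 274.51 + duty 50442.84 = 58887.16
Landed cost = invoice 464104.95 + 58887.16 = 522992.11

Total landed cost: CAD 522992.11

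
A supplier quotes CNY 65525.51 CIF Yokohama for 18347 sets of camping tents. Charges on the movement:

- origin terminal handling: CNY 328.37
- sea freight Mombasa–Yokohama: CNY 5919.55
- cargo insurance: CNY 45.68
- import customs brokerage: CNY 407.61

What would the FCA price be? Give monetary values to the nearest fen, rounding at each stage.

FCA price: CNY 59231.91

Not relevant to the conversion: brokerage — on the buyer under both terms; not part of either seller's price.
From CIF to FCA, the seller no longer bears: origin terminal, freight, insurance.
FCA price = 65525.51 − 328.37 − 5919.55 − 45.68 = 59231.91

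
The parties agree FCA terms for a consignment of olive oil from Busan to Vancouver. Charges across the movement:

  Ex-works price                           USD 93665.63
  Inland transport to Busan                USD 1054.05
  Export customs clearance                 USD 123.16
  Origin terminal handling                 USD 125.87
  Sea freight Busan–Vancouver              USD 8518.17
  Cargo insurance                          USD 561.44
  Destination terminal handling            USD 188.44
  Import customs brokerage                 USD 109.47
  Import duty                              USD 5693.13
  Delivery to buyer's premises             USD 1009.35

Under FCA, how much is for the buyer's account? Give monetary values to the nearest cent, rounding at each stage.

FCA: the seller delivers export-cleared goods to the carrier; the buyer bears costs from that point.
Seller's account: goods 93665.63 + inland to port 1054.05 + export clearance 123.16 = 94842.84
Buyer's account: origin terminal 125.87 + freight 8518.17 + insurance 561.44 + destination terminal 188.44 + brokerage 109.47 + duty 5693.13 + delivery 1009.35 = 16205.87

Buyer's account: USD 16205.87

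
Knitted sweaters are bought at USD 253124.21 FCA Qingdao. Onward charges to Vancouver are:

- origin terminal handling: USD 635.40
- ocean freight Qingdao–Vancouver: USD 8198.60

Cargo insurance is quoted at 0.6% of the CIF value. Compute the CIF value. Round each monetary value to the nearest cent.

CIF value: USD 263539.45

Let C be the CIF value. C = FCA price + pre-shipment costs + freight + 0.6% × C
C − 0.6% × C = 253124.21 + 635.40 + 8198.60
0.994 × C = 261958.21
C = 261958.21 / 0.994 = 263539.45
Insurance premium = 0.6% × 263539.45 = 1581.24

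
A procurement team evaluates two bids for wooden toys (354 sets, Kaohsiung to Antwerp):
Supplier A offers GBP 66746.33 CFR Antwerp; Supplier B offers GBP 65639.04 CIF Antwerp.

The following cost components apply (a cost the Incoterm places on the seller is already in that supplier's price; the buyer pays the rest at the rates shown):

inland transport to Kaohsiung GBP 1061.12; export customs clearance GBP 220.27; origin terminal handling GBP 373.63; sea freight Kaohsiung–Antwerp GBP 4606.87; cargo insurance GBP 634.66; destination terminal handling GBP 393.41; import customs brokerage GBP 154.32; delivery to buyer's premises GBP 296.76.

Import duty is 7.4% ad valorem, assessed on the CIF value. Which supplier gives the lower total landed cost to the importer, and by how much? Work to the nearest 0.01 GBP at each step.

Supplier B is cheaper by GBP 1870.85

Supplier A (CFR):
CIF value = CFR price + insurance = 66746.33 + 634.66 = 67380.99
Import duty = 67380.99 × 7.4% = 4986.19
Buyer bears (A): 634.66 + 393.41 + 154.32 + 296.76 = 1479.15
Landed cost (A) = invoice 66746.33 + 1479.15 + duty 4986.19 = 73211.67
Supplier B (CIF):
The CIF price already equals the CIF value: 65639.04
Import duty = 65639.04 × 7.4% = 4857.29
Buyer bears (B): 393.41 + 154.32 + 296.76 = 844.49
Landed cost (B) = invoice 65639.04 + 844.49 + duty 4857.29 = 71340.82
Difference = |73211.67 − 71340.82| = 1870.85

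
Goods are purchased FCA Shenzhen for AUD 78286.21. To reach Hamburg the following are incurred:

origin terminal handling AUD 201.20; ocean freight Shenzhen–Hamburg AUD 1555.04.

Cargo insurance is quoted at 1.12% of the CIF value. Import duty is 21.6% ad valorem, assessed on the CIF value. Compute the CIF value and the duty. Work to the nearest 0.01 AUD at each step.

CIF value: AUD 80949.08; import duty: AUD 17485.00

Let C be the CIF value. C = FCA price + pre-shipment costs + freight + 1.12% × C
C − 1.12% × C = 78286.21 + 201.20 + 1555.04
0.9888 × C = 80042.45
C = 80042.45 / 0.9888 = 80949.08
Insurance premium = 1.12% × 80949.08 = 906.63
Import duty = 80949.08 × 21.6% = 17485.00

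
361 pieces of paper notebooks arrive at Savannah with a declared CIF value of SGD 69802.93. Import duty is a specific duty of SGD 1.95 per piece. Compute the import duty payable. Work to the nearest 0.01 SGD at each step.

Import duty: SGD 703.95

Import duty = 361 × 1.95 = 703.95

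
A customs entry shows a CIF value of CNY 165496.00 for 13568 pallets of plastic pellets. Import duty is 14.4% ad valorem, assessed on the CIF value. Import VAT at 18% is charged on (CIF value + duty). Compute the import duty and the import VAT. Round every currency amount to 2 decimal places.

Import duty: CNY 23831.42; import VAT: CNY 34078.94

Import duty = 165496.00 × 14.4% = 23831.42
VAT base = CIF + duty = 165496.00 + 23831.42 = 189327.42
Import VAT = 189327.42 × 18% = 34078.94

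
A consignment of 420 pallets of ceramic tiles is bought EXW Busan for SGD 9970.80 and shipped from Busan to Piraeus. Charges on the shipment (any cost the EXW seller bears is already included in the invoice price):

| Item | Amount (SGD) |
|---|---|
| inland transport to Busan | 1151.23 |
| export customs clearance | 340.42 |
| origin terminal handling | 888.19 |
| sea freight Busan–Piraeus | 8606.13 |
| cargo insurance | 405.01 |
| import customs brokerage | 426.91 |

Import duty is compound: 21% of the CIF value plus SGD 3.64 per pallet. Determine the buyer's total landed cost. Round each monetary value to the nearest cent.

Total landed cost: SGD 27803.46

EXW: the seller makes goods available at their premises; the buyer bears all onward costs.
CIF value = EXW price + inland to port + export clearance + origin terminal + freight + insurance = 9970.80 + 1151.23 + 340.42 + 888.19 + 8606.13 + 405.01 = 21361.78
Ad valorem component: 21361.78 × 21% = 4485.97
Specific component: 420 × 3.64 = 1528.80
Import duty = 4485.97 + 1528.80 = 6014.77
Buyer bears: inland to port 1151.23 + export clearance 340.42 + origin terminal 888.19 + freight 8606.13 + insurance 405.01 + brokerage 426.91 + duty 6014.77 = 17832.66
Landed cost = invoice 9970.80 + 17832.66 = 27803.46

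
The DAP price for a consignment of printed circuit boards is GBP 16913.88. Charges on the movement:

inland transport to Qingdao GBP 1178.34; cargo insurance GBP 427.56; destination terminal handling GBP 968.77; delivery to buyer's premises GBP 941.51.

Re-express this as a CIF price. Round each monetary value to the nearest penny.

CIF price: GBP 15003.60

Not relevant to the conversion: inland to port, insurance — on the seller under both DAP and CIF; already in the DAP price and stays in the CIF price.
From DAP to CIF, the seller no longer bears: destination terminal, delivery.
CIF price = 16913.88 − 968.77 − 941.51 = 15003.60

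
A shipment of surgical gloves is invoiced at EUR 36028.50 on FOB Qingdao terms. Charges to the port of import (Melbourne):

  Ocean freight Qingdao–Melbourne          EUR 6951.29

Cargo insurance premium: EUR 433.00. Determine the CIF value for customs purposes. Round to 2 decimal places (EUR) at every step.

CIF value: EUR 43412.79

CIF = FOB price + freight + insurance
CIF = 36028.50 + 6951.29 + 433.00 = 43412.79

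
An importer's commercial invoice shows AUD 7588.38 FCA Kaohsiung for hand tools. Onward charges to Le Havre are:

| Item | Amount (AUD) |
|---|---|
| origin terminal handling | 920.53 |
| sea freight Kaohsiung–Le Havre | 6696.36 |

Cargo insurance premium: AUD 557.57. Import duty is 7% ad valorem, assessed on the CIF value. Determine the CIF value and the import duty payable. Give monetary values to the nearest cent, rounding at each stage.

CIF value: AUD 15762.84; import duty: AUD 1103.40

CIF = FCA price + pre-shipment costs + freight + insurance
CIF = 7588.38 + 920.53 + 6696.36 + 557.57 = 15762.84
Import duty = 15762.84 × 7% = 1103.40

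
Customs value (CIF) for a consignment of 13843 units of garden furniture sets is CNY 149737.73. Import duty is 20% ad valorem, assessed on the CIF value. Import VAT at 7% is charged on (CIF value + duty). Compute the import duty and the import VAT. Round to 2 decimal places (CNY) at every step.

Import duty: CNY 29947.55; import VAT: CNY 12577.97

Import duty = 149737.73 × 20% = 29947.55
VAT base = CIF + duty = 149737.73 + 29947.55 = 179685.28
Import VAT = 179685.28 × 7% = 12577.97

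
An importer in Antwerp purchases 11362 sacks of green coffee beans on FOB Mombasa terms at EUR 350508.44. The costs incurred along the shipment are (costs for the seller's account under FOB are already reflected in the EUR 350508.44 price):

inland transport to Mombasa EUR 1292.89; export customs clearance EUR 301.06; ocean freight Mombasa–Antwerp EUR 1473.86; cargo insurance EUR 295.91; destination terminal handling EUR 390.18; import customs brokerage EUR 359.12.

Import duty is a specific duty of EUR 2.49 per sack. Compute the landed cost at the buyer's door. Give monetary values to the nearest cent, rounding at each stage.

Total landed cost: EUR 381318.89

FOB: the seller bears costs until goods are on board at the origin port; the buyer bears freight, insurance and all costs thereafter.
Already in the invoice (seller's account under FOB): inland to port, export clearance — exclude.
CIF value = FOB price + freight + insurance = 350508.44 + 1473.86 + 295.91 = 352278.21
Import duty = 11362 × 2.49 = 28291.38
Buyer bears: freight 1473.86 + insurance 295.91 + destination terminal 390.18 + brokerage 359.12 + duty 28291.38 = 30810.45
Landed cost = invoice 350508.44 + 30810.45 = 381318.89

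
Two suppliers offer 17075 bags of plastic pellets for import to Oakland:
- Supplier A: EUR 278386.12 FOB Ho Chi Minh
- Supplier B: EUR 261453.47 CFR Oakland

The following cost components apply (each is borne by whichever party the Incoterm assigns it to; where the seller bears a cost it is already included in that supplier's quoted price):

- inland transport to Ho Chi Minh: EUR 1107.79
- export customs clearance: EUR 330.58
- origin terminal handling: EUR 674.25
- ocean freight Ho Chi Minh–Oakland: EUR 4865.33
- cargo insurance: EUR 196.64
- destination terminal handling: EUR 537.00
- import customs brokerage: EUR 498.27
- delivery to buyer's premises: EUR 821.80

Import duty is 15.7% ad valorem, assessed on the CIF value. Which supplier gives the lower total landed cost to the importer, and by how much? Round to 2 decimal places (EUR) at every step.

Supplier B is cheaper by EUR 25220.26

Supplier A (FOB):
CIF value = FOB price + freight + insurance = 278386.12 + 4865.33 + 196.64 = 283448.09
Import duty = 283448.09 × 15.7% = 44501.35
Buyer bears (A): 4865.33 + 196.64 + 537.00 + 498.27 + 821.80 = 6919.04
Landed cost (A) = invoice 278386.12 + 6919.04 + duty 44501.35 = 329806.51
Supplier B (CFR):
CIF value = CFR price + insurance = 261453.47 + 196.64 = 261650.11
Import duty = 261650.11 × 15.7% = 41079.07
Buyer bears (B): 196.64 + 537.00 + 498.27 + 821.80 = 2053.71
Landed cost (B) = invoice 261453.47 + 2053.71 + duty 41079.07 = 304586.25
Difference = |329806.51 − 304586.25| = 25220.26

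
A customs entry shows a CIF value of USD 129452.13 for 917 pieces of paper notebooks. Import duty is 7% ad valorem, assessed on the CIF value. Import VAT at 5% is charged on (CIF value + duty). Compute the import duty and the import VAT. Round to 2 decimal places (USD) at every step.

Import duty = 129452.13 × 7% = 9061.65
VAT base = CIF + duty = 129452.13 + 9061.65 = 138513.78
Import VAT = 138513.78 × 5% = 6925.69

Import duty: USD 9061.65; import VAT: USD 6925.69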